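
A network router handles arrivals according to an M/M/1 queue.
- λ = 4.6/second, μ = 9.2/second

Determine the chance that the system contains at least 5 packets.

ρ = λ/μ = 4.6/9.2 = 0.5000
P(N ≥ n) = ρⁿ
P(N ≥ 5) = 0.5000^5
P(N ≥ 5) = 0.03125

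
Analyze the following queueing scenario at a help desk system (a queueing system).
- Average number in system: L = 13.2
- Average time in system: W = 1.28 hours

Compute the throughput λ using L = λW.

Little's Law: L = λW, so λ = L/W
λ = 13.2/1.28 = 10.3125 tickets/hour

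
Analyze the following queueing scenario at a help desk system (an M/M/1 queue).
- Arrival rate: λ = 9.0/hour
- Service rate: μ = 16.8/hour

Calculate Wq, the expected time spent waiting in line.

First, compute utilization: ρ = λ/μ = 9.0/16.8 = 0.5357
For M/M/1: Wq = λ/(μ(μ-λ))
Wq = 9.0/(16.8 × (16.8-9.0))
Wq = 9.0/(16.8 × 7.80)
Wq = 0.06868 hours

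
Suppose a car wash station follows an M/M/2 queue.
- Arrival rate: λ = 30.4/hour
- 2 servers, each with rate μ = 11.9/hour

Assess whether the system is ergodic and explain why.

Stability requires ρ = λ/(cμ) < 1
ρ = 30.4/(2 × 11.9) = 30.4/23.80 = 1.2773
Since 1.2773 ≥ 1, the system is UNSTABLE.
Need c > λ/μ = 30.4/11.9 = 2.55.
Minimum servers needed: c = 3.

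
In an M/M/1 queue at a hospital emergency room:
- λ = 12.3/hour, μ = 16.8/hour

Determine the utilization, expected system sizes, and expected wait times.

Step 1: ρ = λ/μ = 12.3/16.8 = 0.7321
Step 2: L = λ/(μ-λ) = 12.3/4.50 = 2.7333
Step 3: Lq = λ²/(μ(μ-λ)) = 151.29/(16.8×4.50) = 2.0012
Step 4: W = 1/(μ-λ) = 1/4.50 = 0.22222
Step 5: Wq = λ/(μ(μ-λ)) = 12.3/(16.8×4.50) = 0.1627
Step 6: P(0) = 1-ρ = 0.2679
Verify: L = λW = 12.3×0.22222 = 2.7333 ✔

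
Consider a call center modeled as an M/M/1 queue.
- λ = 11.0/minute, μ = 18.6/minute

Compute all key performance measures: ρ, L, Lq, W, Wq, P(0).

Step 1: ρ = λ/μ = 11.0/18.6 = 0.5914
Step 2: L = λ/(μ-λ) = 11.0/7.60 = 1.4474
Step 3: Lq = λ²/(μ(μ-λ)) = 121.00/(18.6×7.60) = 0.8560
Step 4: W = 1/(μ-λ) = 1/7.60 = 0.13158
Step 5: Wq = λ/(μ(μ-λ)) = 11.0/(18.6×7.60) = 0.07782
Step 6: P(0) = 1-ρ = 0.4086
Verify: L = λW = 11.0×0.13158 = 1.4474 ✔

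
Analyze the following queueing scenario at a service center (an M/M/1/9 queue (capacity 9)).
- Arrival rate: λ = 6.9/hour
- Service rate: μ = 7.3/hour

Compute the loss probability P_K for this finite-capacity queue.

ρ = λ/μ = 6.9/7.3 = 0.945205
P₀ = (1-ρ)/(1-ρ^(K+1)) = (1-0.945205)/(1-0.945205^10) = 0.05480/0.4308 = 0.1272
P_K = P₀×ρ^K = 0.12719 × 0.945205^9 = 0.12719 × 0.60219 = 0.07659
Blocking probability = 7.66%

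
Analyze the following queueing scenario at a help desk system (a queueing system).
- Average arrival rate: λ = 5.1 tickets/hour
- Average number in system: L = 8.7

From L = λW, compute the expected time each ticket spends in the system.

Little's Law: L = λW, so W = L/λ
W = 8.7/5.1 = 1.7059 hours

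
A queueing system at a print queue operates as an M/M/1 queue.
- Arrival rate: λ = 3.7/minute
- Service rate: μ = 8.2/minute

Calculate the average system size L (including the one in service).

ρ = λ/μ = 3.7/8.2 = 0.4512
For M/M/1: L = λ/(μ-λ)
L = 3.7/(8.2-3.7) = 3.7/4.50
L = 0.8222 jobs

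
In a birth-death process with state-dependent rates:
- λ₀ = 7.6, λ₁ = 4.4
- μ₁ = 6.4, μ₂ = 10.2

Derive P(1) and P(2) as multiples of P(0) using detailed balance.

Balance equations:
State 0: λ₀P₀ = μ₁P₁ → P₁ = (λ₀/μ₁)P₀ = (7.6/6.4)P₀ = 1.1875P₀
State 1: P₂ = (λ₀λ₁)/(μ₁μ₂)P₀ = (7.6×4.4)/(6.4×10.2)P₀ = 0.5123P₀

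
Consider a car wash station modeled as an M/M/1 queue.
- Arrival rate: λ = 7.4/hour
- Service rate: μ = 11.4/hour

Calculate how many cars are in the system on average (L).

ρ = λ/μ = 7.4/11.4 = 0.6491
For M/M/1: L = λ/(μ-λ)
L = 7.4/(11.4-7.4) = 7.4/4.00
L = 1.8500 cars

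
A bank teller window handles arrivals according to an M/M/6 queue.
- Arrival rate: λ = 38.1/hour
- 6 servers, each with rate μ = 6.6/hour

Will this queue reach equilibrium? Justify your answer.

Stability requires ρ = λ/(cμ) < 1
ρ = 38.1/(6 × 6.6) = 38.1/39.60 = 0.9621
Since 0.9621 < 1, the system is STABLE.
The servers are busy 96.21% of the time.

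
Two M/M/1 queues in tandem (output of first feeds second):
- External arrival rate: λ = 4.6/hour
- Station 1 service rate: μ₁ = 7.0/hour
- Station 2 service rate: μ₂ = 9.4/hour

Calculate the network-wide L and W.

By Jackson's theorem, each station behaves as independent M/M/1.
Station 1: ρ₁ = 4.6/7.0 = 0.6571, L₁ = ρ₁/(1-ρ₁) = λ/(μ₁-λ) = 4.6/2.40 = 1.9167
Station 2: ρ₂ = 4.6/9.4 = 0.4894, L₂ = ρ₂/(1-ρ₂) = λ/(μ₂-λ) = 4.6/4.80 = 0.9583
Total: L = L₁ + L₂ = 1.9167 + 0.9583 = 2.8750
W = L/λ = 2.8750/4.6 = 0.6250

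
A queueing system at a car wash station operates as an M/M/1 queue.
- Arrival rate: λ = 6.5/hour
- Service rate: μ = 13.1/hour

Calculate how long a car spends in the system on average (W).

First, compute utilization: ρ = λ/μ = 6.5/13.1 = 0.4962
For M/M/1: W = 1/(μ-λ)
W = 1/(13.1-6.5) = 1/6.60
W = 0.1515 hours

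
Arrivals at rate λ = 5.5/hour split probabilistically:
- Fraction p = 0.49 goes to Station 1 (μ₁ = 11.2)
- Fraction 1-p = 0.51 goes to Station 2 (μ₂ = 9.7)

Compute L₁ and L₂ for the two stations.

Effective rates: λ₁ = 5.5×0.49 = 2.695, λ₂ = 5.5×0.51 = 2.805
Station 1: ρ₁ = 2.695/11.2 = 0.24063, L₁ = ρ₁/(1-ρ₁) = 0.24063/(1-0.24063) = 0.3169
Station 2: ρ₂ = 2.805/9.7 = 0.28918, L₂ = ρ₂/(1-ρ₂) = 0.28918/(1-0.28918) = 0.4068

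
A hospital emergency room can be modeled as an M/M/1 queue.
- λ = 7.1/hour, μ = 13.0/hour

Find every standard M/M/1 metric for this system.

Step 1: ρ = λ/μ = 7.1/13.0 = 0.5462
Step 2: L = λ/(μ-λ) = 7.1/5.90 = 1.2034
Step 3: Lq = λ²/(μ(μ-λ)) = 50.41/(13.0×5.90) = 0.6572
Step 4: W = 1/(μ-λ) = 1/5.90 = 0.16949
Step 5: Wq = λ/(μ(μ-λ)) = 7.1/(13.0×5.90) = 0.09257
Step 6: P(0) = 1-ρ = 0.4538
Verify: L = λW = 7.1×0.16949 = 1.2034 ✔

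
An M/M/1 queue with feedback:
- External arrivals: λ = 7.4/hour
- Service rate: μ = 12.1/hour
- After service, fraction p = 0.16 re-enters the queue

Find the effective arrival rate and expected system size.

Effective arrival rate: λ_eff = λ/(1-p) = 7.4/(1-0.16) = 7.4/0.84 = 8.8095
ρ = λ_eff/μ = 8.8095/12.1 = 0.72806
L = ρ/(1-ρ) = 0.72806/(1-0.72806) = 2.6773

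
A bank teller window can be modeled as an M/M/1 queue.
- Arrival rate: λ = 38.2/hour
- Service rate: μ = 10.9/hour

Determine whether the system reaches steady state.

Stability requires ρ = λ/(cμ) < 1
ρ = 38.2/(1 × 10.9) = 38.2/10.90 = 3.5046
Since 3.5046 ≥ 1, the system is UNSTABLE.
Queue grows without bound. Need μ > λ = 38.2.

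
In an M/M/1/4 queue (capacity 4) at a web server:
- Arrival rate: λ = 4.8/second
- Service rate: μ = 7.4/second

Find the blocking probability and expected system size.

ρ = λ/μ = 4.8/7.4 = 0.64865
P₀ = (1-ρ)/(1-ρ^(K+1)) = (1-0.64865)/(1-0.64865^5) = 0.35135/0.88517 = 0.3969
P_K = P₀×ρ^K = 0.39693 × 0.64865^4 = 0.39693 × 0.17703 = 0.07027
Blocking probability P_4 = 0.07027 (7.03%)
L = ρ[1 - (K+1)ρ^K + Kρ^(K+1)] / [(1-ρ)(1-ρ^(K+1))]
L = 0.64865 × (1 - 5×0.1770 + 4×0.1148) / ((1 - 0.64865) × (1 - 0.1148)) = 1.1975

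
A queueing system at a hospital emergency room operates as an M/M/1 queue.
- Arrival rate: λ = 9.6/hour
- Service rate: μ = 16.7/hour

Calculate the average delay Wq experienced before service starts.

First, compute utilization: ρ = λ/μ = 9.6/16.7 = 0.5749
For M/M/1: Wq = λ/(μ(μ-λ))
Wq = 9.6/(16.7 × (16.7-9.6))
Wq = 9.6/(16.7 × 7.10)
Wq = 0.08096 hours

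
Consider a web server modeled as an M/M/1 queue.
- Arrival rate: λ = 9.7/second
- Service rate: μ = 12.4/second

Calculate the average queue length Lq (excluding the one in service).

ρ = λ/μ = 9.7/12.4 = 0.7823
For M/M/1: Lq = λ²/(μ(μ-λ))
Lq = 94.09/(12.4 × 2.70)
Lq = 2.8103 requests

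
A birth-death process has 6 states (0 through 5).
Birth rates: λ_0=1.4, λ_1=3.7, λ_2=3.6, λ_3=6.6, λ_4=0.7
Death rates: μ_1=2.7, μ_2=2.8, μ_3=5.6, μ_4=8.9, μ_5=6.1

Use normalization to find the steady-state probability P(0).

Ratios P(n)/P(0) = (λ₀···λₙ₋₁)/(μ₁···μₙ):
P(1)/P(0) = (1.4)/(2.7) = 0.5185
P(2)/P(0) = (1.4×3.7)/(2.7×2.8) = 0.6852
P(3)/P(0) = (1.4×3.7×3.6)/(2.7×2.8×5.6) = 0.4405
P(4)/P(0) = (1.4×3.7×3.6×6.6)/(2.7×2.8×5.6×8.9) = 0.3266
P(5)/P(0) = (1.4×3.7×3.6×6.6×0.7)/(2.7×2.8×5.6×8.9×6.1) = 0.03748

Normalization: ∑ P(n) = 1
P(0) × (1.0000 + 0.5185 + 0.6852 + 0.4405 + 0.3266 + 0.03748) = 1
P(0) × 3.0083 = 1
P(0) = 1/3.0083 = 0.3324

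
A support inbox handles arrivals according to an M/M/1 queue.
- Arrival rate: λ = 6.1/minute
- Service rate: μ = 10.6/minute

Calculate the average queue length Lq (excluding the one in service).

ρ = λ/μ = 6.1/10.6 = 0.5755
For M/M/1: Lq = λ²/(μ(μ-λ))
Lq = 37.21/(10.6 × 4.50)
Lq = 0.7801 emails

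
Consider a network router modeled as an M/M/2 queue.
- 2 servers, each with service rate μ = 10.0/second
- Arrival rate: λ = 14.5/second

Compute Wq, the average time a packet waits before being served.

Traffic intensity: ρ = λ/(cμ) = 14.5/(2×10.0) = 0.7250
Since ρ = 0.7250 < 1, system is stable.
Offered load a = λ/μ = cρ = 14.5/10.0 = 1.4500
P₀ = [ Σₙ₌₀^1 aⁿ/n! + a^2/(2!(1-ρ)) ]⁻¹
Σ = a^0/0! + a^1/1! = 1.0000 + 1.4500 = 2.4500
a^2/(2!(1-ρ)) = 2.1025/(2 × 0.2750) = 3.8227
P₀ = 1/(2.4500 + 3.8227) = 0.1594
Lq = P₀·a^2·ρ / (2!(1-ρ)²) = 0.15942 × 2.1025 × 0.72500 / (2 × 0.075625) = 1.6067
Wq = Lq/λ = 1.6067/14.5 = 0.1108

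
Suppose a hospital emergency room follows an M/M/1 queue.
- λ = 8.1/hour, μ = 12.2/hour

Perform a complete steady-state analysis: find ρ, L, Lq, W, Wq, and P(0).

Step 1: ρ = λ/μ = 8.1/12.2 = 0.6639
Step 2: L = λ/(μ-λ) = 8.1/4.10 = 1.9756
Step 3: Lq = λ²/(μ(μ-λ)) = 65.61/(12.2×4.10) = 1.3117
Step 4: W = 1/(μ-λ) = 1/4.10 = 0.2439
Step 5: Wq = λ/(μ(μ-λ)) = 8.1/(12.2×4.10) = 0.1619
Step 6: P(0) = 1-ρ = 0.3361
Verify: L = λW = 8.1×0.2439 = 1.9756 ✔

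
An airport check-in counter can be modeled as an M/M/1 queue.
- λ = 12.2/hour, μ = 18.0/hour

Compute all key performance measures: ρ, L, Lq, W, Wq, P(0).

Step 1: ρ = λ/μ = 12.2/18.0 = 0.6778
Step 2: L = λ/(μ-λ) = 12.2/5.80 = 2.1034
Step 3: Lq = λ²/(μ(μ-λ)) = 148.84/(18.0×5.80) = 1.4257
Step 4: W = 1/(μ-λ) = 1/5.80 = 0.17241
Step 5: Wq = λ/(μ(μ-λ)) = 12.2/(18.0×5.80) = 0.1169
Step 6: P(0) = 1-ρ = 0.3222
Verify: L = λW = 12.2×0.17241 = 2.1034 ✔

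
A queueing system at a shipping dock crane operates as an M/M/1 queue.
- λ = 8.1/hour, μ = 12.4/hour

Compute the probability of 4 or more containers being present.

ρ = λ/μ = 8.1/12.4 = 0.65323
P(N ≥ n) = ρⁿ
P(N ≥ 4) = 0.65323^4
P(N ≥ 4) = 0.1821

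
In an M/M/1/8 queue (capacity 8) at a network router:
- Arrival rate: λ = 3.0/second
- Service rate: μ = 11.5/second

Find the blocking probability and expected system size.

ρ = λ/μ = 3.0/11.5 = 0.26087
P₀ = (1-ρ)/(1-ρ^(K+1)) = (1-0.26087)/(1-0.26087^9) = 0.7391/1.0000 = 0.7391
P_K = P₀×ρ^K = 0.7391 × 0.26087^8 = 0.7391 × 0.00002145 = 0.00001585
Blocking probability P_8 = 0.00001585 (0.001585%)
L = ρ[1 - (K+1)ρ^K + Kρ^(K+1)] / [(1-ρ)(1-ρ^(K+1))]
L = 0.26087 × (1 - 9×0.00002145 + 8×0.000005595) / ((1 - 0.26087) × (1 - 0.000005595)) = 0.3529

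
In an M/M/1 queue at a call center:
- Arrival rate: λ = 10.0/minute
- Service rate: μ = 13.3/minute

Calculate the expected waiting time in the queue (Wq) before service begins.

First, compute utilization: ρ = λ/μ = 10.0/13.3 = 0.7519
For M/M/1: Wq = λ/(μ(μ-λ))
Wq = 10.0/(13.3 × (13.3-10.0))
Wq = 10.0/(13.3 × 3.30)
Wq = 0.2278 minutes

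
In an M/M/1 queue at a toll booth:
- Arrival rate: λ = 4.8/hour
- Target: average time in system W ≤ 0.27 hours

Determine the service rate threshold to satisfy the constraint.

For M/M/1: W = 1/(μ-λ)
Need W ≤ 0.27, so 1/(μ-λ) ≤ 0.27
μ - λ ≥ 1/0.27 = 3.7037
μ ≥ 4.8 + 3.7037 = 8.5037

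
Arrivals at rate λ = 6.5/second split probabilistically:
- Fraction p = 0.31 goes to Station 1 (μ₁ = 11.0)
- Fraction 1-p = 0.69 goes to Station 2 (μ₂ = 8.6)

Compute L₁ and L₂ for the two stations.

Effective rates: λ₁ = 6.5×0.31 = 2.015, λ₂ = 6.5×0.69 = 4.485
Station 1: ρ₁ = 2.015/11.0 = 0.1832, L₁ = ρ₁/(1-ρ₁) = 0.1832/(1-0.1832) = 0.2243
Station 2: ρ₂ = 4.485/8.6 = 0.5215, L₂ = ρ₂/(1-ρ₂) = 0.5215/(1-0.5215) = 1.0899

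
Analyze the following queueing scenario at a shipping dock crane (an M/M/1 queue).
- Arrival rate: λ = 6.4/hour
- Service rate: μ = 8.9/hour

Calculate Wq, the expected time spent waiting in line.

First, compute utilization: ρ = λ/μ = 6.4/8.9 = 0.7191
For M/M/1: Wq = λ/(μ(μ-λ))
Wq = 6.4/(8.9 × (8.9-6.4))
Wq = 6.4/(8.9 × 2.50)
Wq = 0.2876 hours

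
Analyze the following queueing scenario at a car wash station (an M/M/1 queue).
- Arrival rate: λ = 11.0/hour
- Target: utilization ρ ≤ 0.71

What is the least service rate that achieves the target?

ρ = λ/μ, so μ = λ/ρ
μ ≥ 11.0/0.71 = 15.4930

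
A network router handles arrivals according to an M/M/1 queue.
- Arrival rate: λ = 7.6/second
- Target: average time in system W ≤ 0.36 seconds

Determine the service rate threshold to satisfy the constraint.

For M/M/1: W = 1/(μ-λ)
Need W ≤ 0.36, so 1/(μ-λ) ≤ 0.36
μ - λ ≥ 1/0.36 = 2.7778
μ ≥ 7.6 + 2.7778 = 10.3778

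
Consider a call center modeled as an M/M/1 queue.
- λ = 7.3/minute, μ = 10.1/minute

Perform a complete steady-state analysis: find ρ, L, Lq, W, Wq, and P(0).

Step 1: ρ = λ/μ = 7.3/10.1 = 0.7228
Step 2: L = λ/(μ-λ) = 7.3/2.80 = 2.6071
Step 3: Lq = λ²/(μ(μ-λ)) = 53.29/(10.1×2.80) = 1.8844
Step 4: W = 1/(μ-λ) = 1/2.80 = 0.35714
Step 5: Wq = λ/(μ(μ-λ)) = 7.3/(10.1×2.80) = 0.2581
Step 6: P(0) = 1-ρ = 0.2772
Verify: L = λW = 7.3×0.35714 = 2.6071 ✔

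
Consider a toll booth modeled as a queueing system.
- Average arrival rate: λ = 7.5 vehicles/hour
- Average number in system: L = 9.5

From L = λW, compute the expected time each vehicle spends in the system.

Little's Law: L = λW, so W = L/λ
W = 9.5/7.5 = 1.2667 hours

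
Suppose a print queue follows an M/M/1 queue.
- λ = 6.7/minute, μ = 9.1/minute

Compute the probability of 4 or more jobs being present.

ρ = λ/μ = 6.7/9.1 = 0.7363
P(N ≥ n) = ρⁿ
P(N ≥ 4) = 0.7363^4
P(N ≥ 4) = 0.2939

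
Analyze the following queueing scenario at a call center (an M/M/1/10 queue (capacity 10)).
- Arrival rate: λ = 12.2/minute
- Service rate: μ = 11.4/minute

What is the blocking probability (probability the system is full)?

ρ = λ/μ = 12.2/11.4 = 1.07018
P₀ = (1-ρ)/(1-ρ^(K+1)) = (1-1.07018)/(1-1.07018^11) = -0.0701800/-1.10875 = 0.06330
P_K = P₀×ρ^K = 0.06330 × 1.07018^10 = 0.06330 × 1.9705 = 0.1247
Blocking probability = 12.47%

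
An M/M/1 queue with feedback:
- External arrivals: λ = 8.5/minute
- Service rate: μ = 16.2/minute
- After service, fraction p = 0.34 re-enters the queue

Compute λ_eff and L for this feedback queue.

Effective arrival rate: λ_eff = λ/(1-p) = 8.5/(1-0.34) = 8.5/0.66 = 12.87879
ρ = λ_eff/μ = 12.87879/16.2 = 0.794987
L = ρ/(1-ρ) = 0.794987/(1-0.794987) = 3.8777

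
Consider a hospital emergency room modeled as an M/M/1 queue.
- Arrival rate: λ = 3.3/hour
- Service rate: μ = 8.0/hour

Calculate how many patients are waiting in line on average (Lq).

ρ = λ/μ = 3.3/8.0 = 0.4125
For M/M/1: Lq = λ²/(μ(μ-λ))
Lq = 10.89/(8.0 × 4.70)
Lq = 0.2896 patients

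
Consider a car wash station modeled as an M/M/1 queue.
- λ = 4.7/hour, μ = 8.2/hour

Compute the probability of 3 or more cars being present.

ρ = λ/μ = 4.7/8.2 = 0.5732
P(N ≥ n) = ρⁿ
P(N ≥ 3) = 0.5732^3
P(N ≥ 3) = 0.1883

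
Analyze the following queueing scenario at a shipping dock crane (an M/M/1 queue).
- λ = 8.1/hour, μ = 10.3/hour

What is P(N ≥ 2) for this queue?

ρ = λ/μ = 8.1/10.3 = 0.7864
P(N ≥ n) = ρⁿ
P(N ≥ 2) = 0.7864^2
P(N ≥ 2) = 0.6184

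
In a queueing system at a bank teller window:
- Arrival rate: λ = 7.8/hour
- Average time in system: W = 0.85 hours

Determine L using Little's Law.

Little's Law: L = λW
L = 7.8 × 0.85 = 6.6300 transactions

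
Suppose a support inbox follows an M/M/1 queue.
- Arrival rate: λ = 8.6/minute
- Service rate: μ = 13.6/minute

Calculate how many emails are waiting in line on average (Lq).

ρ = λ/μ = 8.6/13.6 = 0.6324
For M/M/1: Lq = λ²/(μ(μ-λ))
Lq = 73.96/(13.6 × 5.00)
Lq = 1.0876 emails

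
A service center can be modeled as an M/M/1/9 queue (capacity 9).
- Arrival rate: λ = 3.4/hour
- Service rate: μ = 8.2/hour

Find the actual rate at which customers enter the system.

ρ = λ/μ = 3.4/8.2 = 0.41463
P₀ = (1-ρ)/(1-ρ^(K+1)) = (1-0.41463)/(1-0.41463^10) = 0.5854/0.9998 = 0.5855
P_K = P₀×ρ^K = 0.5855 × 0.41463^9 = 0.5855 × 0.0003622 = 0.0002121
λ_eff = λ(1-P_K) = 3.4 × (1 - 0.0002121) = 3.4 × 0.9998 = 3.3993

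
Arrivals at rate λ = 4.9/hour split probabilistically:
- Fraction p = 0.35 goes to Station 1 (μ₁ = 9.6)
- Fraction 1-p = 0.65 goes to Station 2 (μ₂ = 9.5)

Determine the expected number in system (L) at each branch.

Effective rates: λ₁ = 4.9×0.35 = 1.715, λ₂ = 4.9×0.65 = 3.185
Station 1: ρ₁ = 1.715/9.6 = 0.17865, L₁ = ρ₁/(1-ρ₁) = 0.17865/(1-0.17865) = 0.2175
Station 2: ρ₂ = 3.185/9.5 = 0.3353, L₂ = ρ₂/(1-ρ₂) = 0.3353/(1-0.3353) = 0.5044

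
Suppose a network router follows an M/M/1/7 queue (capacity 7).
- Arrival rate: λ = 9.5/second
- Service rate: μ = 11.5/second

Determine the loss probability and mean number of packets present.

ρ = λ/μ = 9.5/11.5 = 0.826087
P₀ = (1-ρ)/(1-ρ^(K+1)) = (1-0.826087)/(1-0.826087^8) = 0.1739/0.7831 = 0.2221
P_K = P₀×ρ^K = 0.2221 × 0.826087^7 = 0.2221 × 0.2625 = 0.05830
Blocking probability P_7 = 0.05830 (5.83%)
L = ρ[1 - (K+1)ρ^K + Kρ^(K+1)] / [(1-ρ)(1-ρ^(K+1))]
L = 0.826087 × (1 - 8×0.262531 + 7×0.216873) / ((1 - 0.826087) × (1 - 0.216873)) = 2.5345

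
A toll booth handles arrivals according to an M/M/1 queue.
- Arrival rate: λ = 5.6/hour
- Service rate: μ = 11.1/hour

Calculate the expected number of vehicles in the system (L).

ρ = λ/μ = 5.6/11.1 = 0.5045
For M/M/1: L = λ/(μ-λ)
L = 5.6/(11.1-5.6) = 5.6/5.50
L = 1.0182 vehicles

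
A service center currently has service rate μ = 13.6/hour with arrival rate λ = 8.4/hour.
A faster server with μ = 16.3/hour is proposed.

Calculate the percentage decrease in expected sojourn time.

System 1: ρ₁ = 8.4/13.6 = 0.6176, W₁ = 1/(13.6-8.4) = 0.19231
System 2: ρ₂ = 8.4/16.3 = 0.5153, W₂ = 1/(16.3-8.4) = 0.12658
Improvement: (W₁-W₂)/W₁ = (0.19231-0.12658)/0.19231 = 34.18%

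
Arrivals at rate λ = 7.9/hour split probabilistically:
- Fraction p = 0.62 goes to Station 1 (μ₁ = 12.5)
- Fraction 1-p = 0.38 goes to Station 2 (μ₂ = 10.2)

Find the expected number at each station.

Effective rates: λ₁ = 7.9×0.62 = 4.898, λ₂ = 7.9×0.38 = 3.002
Station 1: ρ₁ = 4.898/12.5 = 0.39184, L₁ = ρ₁/(1-ρ₁) = 0.39184/(1-0.39184) = 0.6443
Station 2: ρ₂ = 3.002/10.2 = 0.29431, L₂ = ρ₂/(1-ρ₂) = 0.29431/(1-0.29431) = 0.4171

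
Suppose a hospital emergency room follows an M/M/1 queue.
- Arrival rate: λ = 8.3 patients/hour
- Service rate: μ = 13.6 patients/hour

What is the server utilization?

Server utilization: ρ = λ/μ
ρ = 8.3/13.6 = 0.6103
The server is busy 61.03% of the time.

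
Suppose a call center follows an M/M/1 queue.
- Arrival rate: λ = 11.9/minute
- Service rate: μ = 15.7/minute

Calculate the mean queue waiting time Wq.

First, compute utilization: ρ = λ/μ = 11.9/15.7 = 0.7580
For M/M/1: Wq = λ/(μ(μ-λ))
Wq = 11.9/(15.7 × (15.7-11.9))
Wq = 11.9/(15.7 × 3.80)
Wq = 0.1995 minutes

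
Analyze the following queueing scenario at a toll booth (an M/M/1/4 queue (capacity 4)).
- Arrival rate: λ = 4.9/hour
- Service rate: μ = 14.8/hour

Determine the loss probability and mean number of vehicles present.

ρ = λ/μ = 4.9/14.8 = 0.33108
P₀ = (1-ρ)/(1-ρ^(K+1)) = (1-0.33108)/(1-0.33108^5) = 0.6689/0.9960 = 0.6716
P_K = P₀×ρ^K = 0.67159 × 0.33108^4 = 0.67159 × 0.012015 = 0.008069
Blocking probability P_4 = 0.008069 (0.81%)
L = ρ[1 - (K+1)ρ^K + Kρ^(K+1)] / [(1-ρ)(1-ρ^(K+1))]
L = 0.33108 × (1 - 5×0.01202 + 4×0.003978) / ((1 - 0.33108) × (1 - 0.003978)) = 0.4750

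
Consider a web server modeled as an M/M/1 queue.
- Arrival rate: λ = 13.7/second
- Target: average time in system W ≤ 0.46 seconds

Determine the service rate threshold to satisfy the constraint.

For M/M/1: W = 1/(μ-λ)
Need W ≤ 0.46, so 1/(μ-λ) ≤ 0.46
μ - λ ≥ 1/0.46 = 2.1739
μ ≥ 13.7 + 2.1739 = 15.8739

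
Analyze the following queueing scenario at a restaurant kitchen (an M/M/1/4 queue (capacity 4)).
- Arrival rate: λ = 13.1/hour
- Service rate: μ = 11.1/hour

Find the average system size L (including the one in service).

ρ = λ/μ = 13.1/11.1 = 1.1802
P₀ = (1-ρ)/(1-ρ^(K+1)) = (1-1.1802)/(1-1.1802^5) = -0.1802/-1.2897 = 0.1397
P_K = P₀×ρ^K = 0.13972 × 1.1802^4 = 0.13972 × 1.9401 = 0.2711
L = ρ[1 - (K+1)ρ^K + Kρ^(K+1)] / [(1-ρ)(1-ρ^(K+1))]
L = 1.1802 × (1 - 5×1.940093 + 4×2.289697) / ((1 - 1.1802) × (1 - 2.289697)) = 2.3275 orders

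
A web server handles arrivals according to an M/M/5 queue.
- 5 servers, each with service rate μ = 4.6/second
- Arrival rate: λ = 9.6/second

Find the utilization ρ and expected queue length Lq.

Traffic intensity: ρ = λ/(cμ) = 9.6/(5×4.6) = 0.4174
Since ρ = 0.4174 < 1, system is stable.
Offered load a = λ/μ = cρ = 9.6/4.6 = 2.0870
P₀ = [ Σₙ₌₀^4 aⁿ/n! + a^5/(5!(1-ρ)) ]⁻¹
Σ = a^0/0! + a^1/1! + a^2/2! + a^3/3! + a^4/4! = 1.0000 + 2.0870 + 2.1777 + 1.5149 + 0.7904 = 7.5700
a^5/(5!(1-ρ)) = 39.5883/(120 × 0.5826) = 0.5663
P₀ = 1/(7.5700 + 0.5663) = 0.1229
Lq = P₀·a^5·ρ / (5!(1-ρ)²) = 0.1229 × 39.5883 × 0.4174 / (120 × 0.3394) = 0.04986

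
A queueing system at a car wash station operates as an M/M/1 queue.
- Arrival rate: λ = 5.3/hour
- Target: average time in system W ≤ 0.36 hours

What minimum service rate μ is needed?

For M/M/1: W = 1/(μ-λ)
Need W ≤ 0.36, so 1/(μ-λ) ≤ 0.36
μ - λ ≥ 1/0.36 = 2.7778
μ ≥ 5.3 + 2.7778 = 8.0778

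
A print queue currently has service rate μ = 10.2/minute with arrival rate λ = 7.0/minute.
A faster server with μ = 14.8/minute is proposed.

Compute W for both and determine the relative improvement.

System 1: ρ₁ = 7.0/10.2 = 0.6863, W₁ = 1/(10.2-7.0) = 0.31250
System 2: ρ₂ = 7.0/14.8 = 0.4730, W₂ = 1/(14.8-7.0) = 0.12821
Improvement: (W₁-W₂)/W₁ = (0.31250-0.12821)/0.31250 = 58.97%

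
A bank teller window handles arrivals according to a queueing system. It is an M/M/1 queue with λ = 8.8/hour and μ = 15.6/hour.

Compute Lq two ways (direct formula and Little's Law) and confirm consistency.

Method 1 (direct): Lq = λ²/(μ(μ-λ)) = 77.44/(15.6 × 6.80) = 0.7300

Method 2 (Little's Law):
W = 1/(μ-λ) = 1/6.80 = 0.14706
Wq = W - 1/μ = 0.14706 - 0.064103 = 0.08296
Lq = λWq = 8.8 × 0.08296 = 0.7300 ✔ (matches Method 1)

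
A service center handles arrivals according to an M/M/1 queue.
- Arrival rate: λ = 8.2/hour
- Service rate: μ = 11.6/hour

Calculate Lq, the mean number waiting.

ρ = λ/μ = 8.2/11.6 = 0.7069
For M/M/1: Lq = λ²/(μ(μ-λ))
Lq = 67.24/(11.6 × 3.40)
Lq = 1.7049 customers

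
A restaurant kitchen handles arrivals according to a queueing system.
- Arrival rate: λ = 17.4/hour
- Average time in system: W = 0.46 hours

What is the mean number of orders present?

Little's Law: L = λW
L = 17.4 × 0.46 = 8.0040 orders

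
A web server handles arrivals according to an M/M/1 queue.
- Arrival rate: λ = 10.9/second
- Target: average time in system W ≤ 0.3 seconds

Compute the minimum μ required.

For M/M/1: W = 1/(μ-λ)
Need W ≤ 0.3, so 1/(μ-λ) ≤ 0.3
μ - λ ≥ 1/0.3 = 3.3333
μ ≥ 10.9 + 3.3333 = 14.2333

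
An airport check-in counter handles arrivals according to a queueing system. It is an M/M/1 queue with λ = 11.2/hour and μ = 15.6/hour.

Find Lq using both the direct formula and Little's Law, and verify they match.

Method 1 (direct): Lq = λ²/(μ(μ-λ)) = 125.44/(15.6 × 4.40) = 1.8275

Method 2 (Little's Law):
W = 1/(μ-λ) = 1/4.40 = 0.22727
Wq = W - 1/μ = 0.22727 - 0.064103 = 0.16317
Lq = λWq = 11.2 × 0.16317 = 1.8275 ✔ (matches Method 1)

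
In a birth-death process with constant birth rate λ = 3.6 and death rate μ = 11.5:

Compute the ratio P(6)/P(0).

For constant rates: P(n)/P(0) = (λ/μ)^n
P(6)/P(0) = (3.6/11.5)^6 = 0.313043^6 = 0.0009411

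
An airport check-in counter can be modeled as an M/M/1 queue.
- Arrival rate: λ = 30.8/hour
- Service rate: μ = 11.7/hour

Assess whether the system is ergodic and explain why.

Stability requires ρ = λ/(cμ) < 1
ρ = 30.8/(1 × 11.7) = 30.8/11.70 = 2.6325
Since 2.6325 ≥ 1, the system is UNSTABLE.
Queue grows without bound. Need μ > λ = 30.8.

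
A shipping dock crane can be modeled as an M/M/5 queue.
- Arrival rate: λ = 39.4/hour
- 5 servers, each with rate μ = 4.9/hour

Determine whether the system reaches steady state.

Stability requires ρ = λ/(cμ) < 1
ρ = 39.4/(5 × 4.9) = 39.4/24.50 = 1.6082
Since 1.6082 ≥ 1, the system is UNSTABLE.
Need c > λ/μ = 39.4/4.9 = 8.04.
Minimum servers needed: c = 9.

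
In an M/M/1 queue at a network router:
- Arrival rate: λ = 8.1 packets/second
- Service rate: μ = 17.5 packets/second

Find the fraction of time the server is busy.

Server utilization: ρ = λ/μ
ρ = 8.1/17.5 = 0.4629
The server is busy 46.29% of the time.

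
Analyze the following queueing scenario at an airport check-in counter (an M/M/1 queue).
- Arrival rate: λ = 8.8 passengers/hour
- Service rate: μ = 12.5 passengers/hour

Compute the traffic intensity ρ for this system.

Server utilization: ρ = λ/μ
ρ = 8.8/12.5 = 0.7040
The server is busy 70.40% of the time.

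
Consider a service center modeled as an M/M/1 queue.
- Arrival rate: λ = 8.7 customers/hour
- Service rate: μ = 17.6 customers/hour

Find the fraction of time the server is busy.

Server utilization: ρ = λ/μ
ρ = 8.7/17.6 = 0.4943
The server is busy 49.43% of the time.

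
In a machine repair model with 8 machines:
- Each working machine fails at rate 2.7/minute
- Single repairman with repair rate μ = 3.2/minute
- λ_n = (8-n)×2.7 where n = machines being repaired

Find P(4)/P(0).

P(4)/P(0) = ∏_{i=0}^{4-1} λ_i/μ_{i+1}
= (8-0)×2.7/3.2 × (8-1)×2.7/3.2 × (8-2)×2.7/3.2 × (8-3)×2.7/3.2
= 851.4603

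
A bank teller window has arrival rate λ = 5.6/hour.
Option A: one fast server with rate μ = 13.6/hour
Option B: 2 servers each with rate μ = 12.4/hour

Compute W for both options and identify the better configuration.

Option A: single server μ = 13.6 (M/M/1)
  ρ_A = 5.6/13.6 = 0.4118
  W_A = 1/(μ-λ) = 1/(13.6-5.6) = 1/8.00 = 0.1250

Option B: 2 servers μ = 12.4 (M/M/2)
  ρ_B = λ/(cμ) = 5.6/(2×12.4) = 0.2258
  Offered load a = λ/μ = cρ = 5.6/12.4 = 0.4516
  P₀ = [ Σₙ₌₀^1 aⁿ/n! + a^2/(2!(1-ρ)) ]⁻¹
  Σ = a^0/0! + a^1/1! = 1.0000 + 0.4516 = 1.4516
  a^2/(2!(1-ρ)) = 0.2040/(2 × 0.7742) = 0.1317
  P₀ = 1/(1.4516 + 0.1317) = 0.6316
  Lq = P₀·a^2·ρ / (2!(1-ρ)²) = 0.63158 × 0.20395 × 0.22581 / (2 × 0.59938) = 0.02426
  Wq_B = Lq/λ = 0.024264/5.6 = 0.004333
  W_B = Wq_B + 1/μ = 0.004333 + 0.08065 = 0.08498

Since W_B = 0.08498 < W_A = 0.1250, Option B (multiple servers) has the shorter time in system.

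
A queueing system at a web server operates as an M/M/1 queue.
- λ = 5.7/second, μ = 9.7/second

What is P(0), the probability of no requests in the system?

ρ = λ/μ = 5.7/9.7 = 0.5876
P(0) = 1 - ρ = 1 - 0.5876 = 0.4124
The server is idle 41.24% of the time.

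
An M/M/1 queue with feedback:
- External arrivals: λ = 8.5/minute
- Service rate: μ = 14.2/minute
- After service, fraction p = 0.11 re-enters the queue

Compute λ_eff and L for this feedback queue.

Effective arrival rate: λ_eff = λ/(1-p) = 8.5/(1-0.11) = 8.5/0.89 = 9.55056
ρ = λ_eff/μ = 9.55056/14.2 = 0.67257
L = ρ/(1-ρ) = 0.67257/(1-0.67257) = 2.0541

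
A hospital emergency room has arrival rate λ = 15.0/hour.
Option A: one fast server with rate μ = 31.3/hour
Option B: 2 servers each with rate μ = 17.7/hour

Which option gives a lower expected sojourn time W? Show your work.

Option A: single server μ = 31.3 (M/M/1)
  ρ_A = 15.0/31.3 = 0.4792
  W_A = 1/(μ-λ) = 1/(31.3-15.0) = 1/16.30 = 0.06135

Option B: 2 servers μ = 17.7 (M/M/2)
  ρ_B = λ/(cμ) = 15.0/(2×17.7) = 0.4237
  Offered load a = λ/μ = cρ = 15.0/17.7 = 0.8475
  P₀ = [ Σₙ₌₀^1 aⁿ/n! + a^2/(2!(1-ρ)) ]⁻¹
  Σ = a^0/0! + a^1/1! = 1.0000 + 0.8475 = 1.8475
  a^2/(2!(1-ρ)) = 0.7182/(2 × 0.5763) = 0.6231
  P₀ = 1/(1.8475 + 0.6231) = 0.4048
  Lq = P₀·a^2·ρ / (2!(1-ρ)²) = 0.4048 × 0.7182 × 0.4237 / (2 × 0.3321) = 0.1855
  Wq_B = Lq/λ = 0.18546/15.0 = 0.01236
  W_B = Wq_B + 1/μ = 0.01236 + 0.05650 = 0.06886

Since W_A = 0.06135 < W_B = 0.06886, Option A (single fast server) has the shorter time in system.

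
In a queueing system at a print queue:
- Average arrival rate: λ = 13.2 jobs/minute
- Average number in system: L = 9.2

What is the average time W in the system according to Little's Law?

Little's Law: L = λW, so W = L/λ
W = 9.2/13.2 = 0.6970 minutes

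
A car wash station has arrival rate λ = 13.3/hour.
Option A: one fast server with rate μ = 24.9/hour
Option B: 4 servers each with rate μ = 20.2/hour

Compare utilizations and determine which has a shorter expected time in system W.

Option A: single server μ = 24.9 (M/M/1)
  ρ_A = 13.3/24.9 = 0.5341
  W_A = 1/(μ-λ) = 1/(24.9-13.3) = 1/11.60 = 0.08621

Option B: 4 servers μ = 20.2 (M/M/4)
  ρ_B = λ/(cμ) = 13.3/(4×20.2) = 0.1646
  Offered load a = λ/μ = cρ = 13.3/20.2 = 0.6584
  P₀ = [ Σₙ₌₀^3 aⁿ/n! + a^4/(4!(1-ρ)) ]⁻¹
  Σ = a^0/0! + a^1/1! + a^2/2! + a^3/3! = 1.00000 + 0.658416 + 0.216756 + 0.0475718 = 1.9227
  a^4/(4!(1-ρ)) = 0.18793/(24 × 0.83540) = 0.009373
  P₀ = 1/(1.9227 + 0.009373) = 0.5176
  Lq = P₀·a^4·ρ / (4!(1-ρ)²) = 0.51757 × 0.18793 × 0.16460 / (24 × 0.69789) = 0.0009559
  Wq_B = Lq/λ = 0.0009559/13.3 = 0.000071872
  W_B = Wq_B + 1/μ = 0.000071872 + 0.049505 = 0.04958

Since W_B = 0.04958 < W_A = 0.08621, Option B (multiple servers) has the shorter time in system.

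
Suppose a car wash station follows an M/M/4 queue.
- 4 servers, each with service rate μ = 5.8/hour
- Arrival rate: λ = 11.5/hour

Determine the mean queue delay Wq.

Traffic intensity: ρ = λ/(cμ) = 11.5/(4×5.8) = 0.4957
Since ρ = 0.4957 < 1, system is stable.
Offered load a = λ/μ = cρ = 11.5/5.8 = 1.9828
P₀ = [ Σₙ₌₀^3 aⁿ/n! + a^4/(4!(1-ρ)) ]⁻¹
Σ = a^0/0! + a^1/1! + a^2/2! + a^3/3! = 1.0000 + 1.9828 + 1.9657 + 1.2991 = 6.2476
a^4/(4!(1-ρ)) = 15.4554/(24 × 0.50431) = 1.2769
P₀ = 1/(6.2476 + 1.2769) = 0.1329
Lq = P₀·a^4·ρ / (4!(1-ρ)²) = 0.1329 × 15.4554 × 0.4957 / (24 × 0.2543) = 0.1668
Wq = Lq/λ = 0.1668/11.5 = 0.01450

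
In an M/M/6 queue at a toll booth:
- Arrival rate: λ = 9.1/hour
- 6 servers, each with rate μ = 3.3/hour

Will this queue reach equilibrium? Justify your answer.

Stability requires ρ = λ/(cμ) < 1
ρ = 9.1/(6 × 3.3) = 9.1/19.80 = 0.4596
Since 0.4596 < 1, the system is STABLE.
The servers are busy 45.96% of the time.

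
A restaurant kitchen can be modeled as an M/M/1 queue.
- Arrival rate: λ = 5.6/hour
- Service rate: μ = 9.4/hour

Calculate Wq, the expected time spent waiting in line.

First, compute utilization: ρ = λ/μ = 5.6/9.4 = 0.5957
For M/M/1: Wq = λ/(μ(μ-λ))
Wq = 5.6/(9.4 × (9.4-5.6))
Wq = 5.6/(9.4 × 3.80)
Wq = 0.1568 hours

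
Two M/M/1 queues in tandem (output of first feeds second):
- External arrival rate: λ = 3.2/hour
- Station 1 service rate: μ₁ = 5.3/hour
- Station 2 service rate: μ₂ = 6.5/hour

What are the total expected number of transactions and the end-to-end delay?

By Jackson's theorem, each station behaves as independent M/M/1.
Station 1: ρ₁ = 3.2/5.3 = 0.6038, L₁ = ρ₁/(1-ρ₁) = λ/(μ₁-λ) = 3.2/2.10 = 1.5238
Station 2: ρ₂ = 3.2/6.5 = 0.4923, L₂ = ρ₂/(1-ρ₂) = λ/(μ₂-λ) = 3.2/3.30 = 0.9697
Total: L = L₁ + L₂ = 1.5238 + 0.9697 = 2.4935
W = L/λ = 2.4935/3.2 = 0.7792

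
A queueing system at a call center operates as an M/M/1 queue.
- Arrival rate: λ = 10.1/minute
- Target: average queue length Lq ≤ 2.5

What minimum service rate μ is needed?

For M/M/1: Lq = λ²/(μ(μ-λ))
Need Lq ≤ 2.5, i.e. μ(μ-λ) ≥ λ²/2.5
μ² - 10.1μ - 102.01/2.5 ≥ 0  →  μ² - 10.1μ - 40.8040 ≥ 0
Quadratic formula (positive root): μ = [λ + √(λ² + 4×40.8040)]/2
Discriminant: 102.01 + 4×40.8040 = 265.2260, √265.2260 = 16.2858
μ ≥ (10.1 + 16.2858)/2 = 13.1929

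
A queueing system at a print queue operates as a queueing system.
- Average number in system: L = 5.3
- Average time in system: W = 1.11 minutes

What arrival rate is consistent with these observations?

Little's Law: L = λW, so λ = L/W
λ = 5.3/1.11 = 4.7748 jobs/minute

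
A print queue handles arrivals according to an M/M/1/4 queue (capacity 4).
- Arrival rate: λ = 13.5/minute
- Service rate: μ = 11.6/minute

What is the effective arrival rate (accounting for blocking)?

ρ = λ/μ = 13.5/11.6 = 1.1638
P₀ = (1-ρ)/(1-ρ^(K+1)) = (1-1.1638)/(1-1.1638^5) = -0.1638/-1.1350 = 0.1443
P_K = P₀×ρ^K = 0.14432 × 1.1638^4 = 0.14432 × 1.8345 = 0.2648
λ_eff = λ(1-P_K) = 13.5 × (1 - 0.26475) = 13.5 × 0.73525 = 9.9259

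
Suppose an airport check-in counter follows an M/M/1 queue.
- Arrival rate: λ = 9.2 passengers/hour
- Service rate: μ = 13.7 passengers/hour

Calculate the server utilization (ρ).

Server utilization: ρ = λ/μ
ρ = 9.2/13.7 = 0.6715
The server is busy 67.15% of the time.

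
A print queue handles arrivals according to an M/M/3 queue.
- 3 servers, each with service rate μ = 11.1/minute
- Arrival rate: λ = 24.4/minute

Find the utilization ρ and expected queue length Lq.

Traffic intensity: ρ = λ/(cμ) = 24.4/(3×11.1) = 0.7327
Since ρ = 0.7327 < 1, system is stable.
Offered load a = λ/μ = cρ = 24.4/11.1 = 2.1982
P₀ = [ Σₙ₌₀^2 aⁿ/n! + a^3/(3!(1-ρ)) ]⁻¹
Σ = a^0/0! + a^1/1! + a^2/2! = 1.0000 + 2.1982 + 2.4160 = 5.6142
a^3/(3!(1-ρ)) = 10.6219/(6 × 0.26727) = 6.6237
P₀ = 1/(5.6142 + 6.6237) = 0.08171
Lq = P₀·a^3·ρ / (3!(1-ρ)²) = 0.081713 × 10.6219 × 0.73273 / (6 × 0.071432) = 1.4839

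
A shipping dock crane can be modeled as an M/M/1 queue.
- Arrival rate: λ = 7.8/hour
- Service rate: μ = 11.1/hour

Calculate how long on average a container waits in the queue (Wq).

First, compute utilization: ρ = λ/μ = 7.8/11.1 = 0.7027
For M/M/1: Wq = λ/(μ(μ-λ))
Wq = 7.8/(11.1 × (11.1-7.8))
Wq = 7.8/(11.1 × 3.30)
Wq = 0.2129 hours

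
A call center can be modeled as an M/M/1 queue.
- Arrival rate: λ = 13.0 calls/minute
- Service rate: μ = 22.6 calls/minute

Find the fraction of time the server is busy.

Server utilization: ρ = λ/μ
ρ = 13.0/22.6 = 0.5752
The server is busy 57.52% of the time.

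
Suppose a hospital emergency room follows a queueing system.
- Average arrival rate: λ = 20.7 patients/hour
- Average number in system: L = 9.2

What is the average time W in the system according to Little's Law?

Little's Law: L = λW, so W = L/λ
W = 9.2/20.7 = 0.4444 hours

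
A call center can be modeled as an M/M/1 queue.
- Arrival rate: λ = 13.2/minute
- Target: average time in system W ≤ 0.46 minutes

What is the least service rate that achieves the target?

For M/M/1: W = 1/(μ-λ)
Need W ≤ 0.46, so 1/(μ-λ) ≤ 0.46
μ - λ ≥ 1/0.46 = 2.1739
μ ≥ 13.2 + 2.1739 = 15.3739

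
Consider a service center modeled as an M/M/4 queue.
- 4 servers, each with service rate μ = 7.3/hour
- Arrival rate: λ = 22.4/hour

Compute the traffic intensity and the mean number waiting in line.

Traffic intensity: ρ = λ/(cμ) = 22.4/(4×7.3) = 0.7671
Since ρ = 0.7671 < 1, system is stable.
Offered load a = λ/μ = cρ = 22.4/7.3 = 3.0685
P₀ = [ Σₙ₌₀^3 aⁿ/n! + a^4/(4!(1-ρ)) ]⁻¹
Σ = a^0/0! + a^1/1! + a^2/2! + a^3/3! = 1.0000 + 3.0685 + 4.7078 + 4.8153 = 13.5916
a^4/(4!(1-ρ)) = 88.6545/(24 × 0.232877) = 15.8622
P₀ = 1/(13.5916 + 15.8622) = 0.03395
Lq = P₀·a^4·ρ / (4!(1-ρ)²) = 0.03395 × 88.6545 × 0.7671 / (24 × 0.05423) = 1.7740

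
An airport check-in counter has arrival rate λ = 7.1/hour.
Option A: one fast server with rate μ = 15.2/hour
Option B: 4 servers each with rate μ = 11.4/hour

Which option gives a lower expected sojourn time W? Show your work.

Option A: single server μ = 15.2 (M/M/1)
  ρ_A = 7.1/15.2 = 0.4671
  W_A = 1/(μ-λ) = 1/(15.2-7.1) = 1/8.10 = 0.1235

Option B: 4 servers μ = 11.4 (M/M/4)
  ρ_B = λ/(cμ) = 7.1/(4×11.4) = 0.1557
  Offered load a = λ/μ = cρ = 7.1/11.4 = 0.6228
  P₀ = [ Σₙ₌₀^3 aⁿ/n! + a^4/(4!(1-ρ)) ]⁻¹
  Σ = a^0/0! + a^1/1! + a^2/2! + a^3/3! = 1.0000 + 0.6228 + 0.1939 + 0.04026 = 1.8570
  a^4/(4!(1-ρ)) = 0.15046/(24 × 0.84430) = 0.007425
  P₀ = 1/(1.8570 + 0.007425) = 0.5364
  Lq = P₀·a^4·ρ / (4!(1-ρ)²) = 0.53635 × 0.15046 × 0.15570 / (24 × 0.71284) = 0.0007344
  Wq_B = Lq/λ = 0.0007344/7.1 = 0.0001034
  W_B = Wq_B + 1/μ = 0.0001034 + 0.08772 = 0.08782

Since W_B = 0.08782 < W_A = 0.1235, Option B (multiple servers) has the shorter time in system.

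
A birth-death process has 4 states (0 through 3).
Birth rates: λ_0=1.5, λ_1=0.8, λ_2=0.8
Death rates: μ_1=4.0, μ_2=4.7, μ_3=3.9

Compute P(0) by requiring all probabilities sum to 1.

Ratios P(n)/P(0) = (λ₀···λₙ₋₁)/(μ₁···μₙ):
P(1)/P(0) = (1.5)/(4.0) = 0.3750
P(2)/P(0) = (1.5×0.8)/(4.0×4.7) = 0.06383
P(3)/P(0) = (1.5×0.8×0.8)/(4.0×4.7×3.9) = 0.01309

Normalization: ∑ P(n) = 1
P(0) × (1.0000 + 0.3750 + 0.06383 + 0.01309) = 1
P(0) × 1.45192 = 1
P(0) = 1/1.45192 = 0.6887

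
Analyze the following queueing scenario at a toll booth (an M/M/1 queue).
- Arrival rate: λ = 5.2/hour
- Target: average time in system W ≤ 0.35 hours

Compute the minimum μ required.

For M/M/1: W = 1/(μ-λ)
Need W ≤ 0.35, so 1/(μ-λ) ≤ 0.35
μ - λ ≥ 1/0.35 = 2.8571
μ ≥ 5.2 + 2.8571 = 8.0571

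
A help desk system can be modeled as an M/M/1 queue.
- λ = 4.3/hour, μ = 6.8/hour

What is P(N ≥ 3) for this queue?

ρ = λ/μ = 4.3/6.8 = 0.6324
P(N ≥ n) = ρⁿ
P(N ≥ 3) = 0.6324^3
P(N ≥ 3) = 0.2529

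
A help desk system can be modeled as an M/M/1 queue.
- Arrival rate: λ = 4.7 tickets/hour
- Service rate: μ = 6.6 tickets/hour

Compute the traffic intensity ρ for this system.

Server utilization: ρ = λ/μ
ρ = 4.7/6.6 = 0.7121
The server is busy 71.21% of the time.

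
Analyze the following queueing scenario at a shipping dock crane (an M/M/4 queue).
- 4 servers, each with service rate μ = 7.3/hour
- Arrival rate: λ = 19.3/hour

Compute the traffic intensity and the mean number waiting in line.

Traffic intensity: ρ = λ/(cμ) = 19.3/(4×7.3) = 0.6610
Since ρ = 0.6610 < 1, system is stable.
Offered load a = λ/μ = cρ = 19.3/7.3 = 2.6438
P₀ = [ Σₙ₌₀^3 aⁿ/n! + a^4/(4!(1-ρ)) ]⁻¹
Σ = a^0/0! + a^1/1! + a^2/2! + a^3/3! = 1.00000 + 2.64384 + 3.49493 + 3.08001 = 10.2188
a^4/(4!(1-ρ)) = 48.8582/(24 × 0.33904) = 6.0045
P₀ = 1/(10.2188 + 6.0045) = 0.06164
Lq = P₀·a^4·ρ / (4!(1-ρ)²) = 0.061640 × 48.8582 × 0.66096 / (24 × 0.11495) = 0.7215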